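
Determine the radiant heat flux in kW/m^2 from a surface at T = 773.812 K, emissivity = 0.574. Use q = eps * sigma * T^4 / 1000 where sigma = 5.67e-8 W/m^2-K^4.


T^4 = 3.5854e+11
q = 0.574 * 5.67e-8 * 3.5854e+11 / 1000 = 11.669 kW/m^2

11.669 kW/m^2


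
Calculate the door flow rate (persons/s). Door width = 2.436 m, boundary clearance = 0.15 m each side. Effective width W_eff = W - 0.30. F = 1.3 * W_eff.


W_eff = 2.436 - 0.30 = 2.136 m
F = 1.3 * 2.136 = 2.7768 persons/s

2.7768 persons/s


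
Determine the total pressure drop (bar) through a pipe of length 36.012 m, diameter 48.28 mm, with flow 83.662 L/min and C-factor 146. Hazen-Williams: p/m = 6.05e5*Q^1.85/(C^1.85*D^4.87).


Q^1.85 = 3603.1
C^1.85 = 10094
D^4.87 = 1.5847e+08
p/m = 0.0013628 bar/m
p_total = 0.0013628 * 36.012 = 0.049077 bar

0.049077 bar


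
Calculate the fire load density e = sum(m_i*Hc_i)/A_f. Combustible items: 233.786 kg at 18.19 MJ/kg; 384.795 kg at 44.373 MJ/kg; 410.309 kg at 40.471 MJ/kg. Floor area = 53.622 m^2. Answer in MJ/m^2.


Total energy = 233.786*18.19 + 384.795*44.373 + 410.309*40.471
= 4252.567 + 17074.51 + 16605.62
= 37932.69 MJ
e = 37932.69 / 53.622 = 707.41 MJ/m^2

707.41 MJ/m^2


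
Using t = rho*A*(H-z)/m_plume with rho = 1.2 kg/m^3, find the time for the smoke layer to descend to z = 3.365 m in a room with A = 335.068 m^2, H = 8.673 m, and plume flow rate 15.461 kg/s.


H - z = 5.308 m
t = 1.2 * 335.068 * 5.308 / 15.461 = 138.04 s

138.04 s


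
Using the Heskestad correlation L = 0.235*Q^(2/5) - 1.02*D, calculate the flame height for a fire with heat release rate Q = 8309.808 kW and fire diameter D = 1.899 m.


Q^(2/5) = 36.969
0.235 * Q^(2/5) = 8.6877
1.02 * D = 1.9370
L = 6.7507 m

6.7507 m


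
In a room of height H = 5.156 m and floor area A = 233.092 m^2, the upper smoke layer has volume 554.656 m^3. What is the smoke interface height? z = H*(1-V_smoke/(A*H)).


V/(A*H) = 0.46151
1 - 0.46151 = 0.53849
z = 5.156 * 0.53849 = 2.7764 m

2.7764 m


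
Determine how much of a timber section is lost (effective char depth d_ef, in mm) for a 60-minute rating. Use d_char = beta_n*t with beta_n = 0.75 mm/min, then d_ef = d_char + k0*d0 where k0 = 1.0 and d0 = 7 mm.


d_char = 0.75 * 60 = 45 mm
d_ef = 45 + 1.0*7 = 52 mm

52 mm


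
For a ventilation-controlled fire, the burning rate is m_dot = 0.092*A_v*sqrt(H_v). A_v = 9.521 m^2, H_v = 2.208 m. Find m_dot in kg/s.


sqrt(H_v) = 1.4859
m_dot = 0.092 * 9.521 * 1.4859 = 1.3016 kg/s

1.3016 kg/s


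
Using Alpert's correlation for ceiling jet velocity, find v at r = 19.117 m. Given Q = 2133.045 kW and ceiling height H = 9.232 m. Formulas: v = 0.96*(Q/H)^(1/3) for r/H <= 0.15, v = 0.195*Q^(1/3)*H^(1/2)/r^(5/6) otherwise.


r/H = 19.117 / 9.232 = 2.0707
r/H > 0.15, so v = 0.195*Q^(1/3)*H^(1/2)/r^(5/6)
Q^(1/3) = 12.873
H^(1/2) = 3.0384
r^(5/6) = 11.691
v = 0.195 * 12.873 * 3.0384 / 11.691 = 0.65238 m/s

0.65238 m/s


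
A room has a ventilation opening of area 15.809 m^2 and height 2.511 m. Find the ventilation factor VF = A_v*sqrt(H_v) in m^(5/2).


sqrt(H_v) = 1.5846
VF = 15.809 * 1.5846 = 25.051 m^(5/2)

25.051 m^(5/2)


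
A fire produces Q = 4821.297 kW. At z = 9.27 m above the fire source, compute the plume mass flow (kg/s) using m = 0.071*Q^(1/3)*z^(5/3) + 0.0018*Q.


Q^(1/3) = 16.894
z^(5/3) = 40.907
First term = 0.071 * 16.894 * 40.907 = 49.066
Second term = 0.0018 * 4821.297 = 8.6783
m = 57.744 kg/s

57.744 kg/s


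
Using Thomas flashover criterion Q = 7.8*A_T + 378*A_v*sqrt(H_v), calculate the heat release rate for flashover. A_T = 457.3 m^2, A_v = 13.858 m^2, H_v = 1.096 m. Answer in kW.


7.8*A_T = 3566.94
sqrt(H_v) = 1.0469
378*A_v*sqrt(H_v) = 5484.0
Q = 3566.94 + 5484.0 = 9050.9 kW

9050.9 kW


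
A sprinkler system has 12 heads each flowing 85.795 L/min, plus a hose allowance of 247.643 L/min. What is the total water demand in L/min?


Sprinkler demand = 12 * 85.795 = 1029.54 L/min
Total = 1029.54 + 247.643 = 1277.183 L/min

1277.183 L/min


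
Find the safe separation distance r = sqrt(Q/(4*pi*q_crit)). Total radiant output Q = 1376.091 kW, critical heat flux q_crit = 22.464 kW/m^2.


4*pi*q_crit = 282.29
Q/(4*pi*q_crit) = 4.8747
r = sqrt(4.8747) = 2.2079 m

2.2079 m


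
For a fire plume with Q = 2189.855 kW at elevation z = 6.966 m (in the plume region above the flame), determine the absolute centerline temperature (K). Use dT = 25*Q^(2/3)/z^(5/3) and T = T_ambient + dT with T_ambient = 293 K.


Q^(2/3) = 168.63
z^(5/3) = 25.408
dT = 25 * 168.63 / 25.408 = 165.92 K
T = 293 + 165.92 = 458.92 K

458.92 K


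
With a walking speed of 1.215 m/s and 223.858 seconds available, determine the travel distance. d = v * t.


d = 1.215 * 223.858 = 271.99 m

271.99 m


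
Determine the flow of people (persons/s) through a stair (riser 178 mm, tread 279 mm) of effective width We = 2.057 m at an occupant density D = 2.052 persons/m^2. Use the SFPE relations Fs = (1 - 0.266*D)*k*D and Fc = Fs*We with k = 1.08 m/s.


1 - 0.266*D = 1 - 0.266*2.052 = 0.45417
Fs = 0.45417 * 1.08 * 2.052 = 1.0065 persons/(s*m)
Fc = 1.0065 * 2.057 = 2.0704 persons/s

2.0704 persons/s


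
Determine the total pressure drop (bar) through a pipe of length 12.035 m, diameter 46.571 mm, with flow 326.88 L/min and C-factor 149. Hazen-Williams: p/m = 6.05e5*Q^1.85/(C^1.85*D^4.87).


Q^1.85 = 44835
C^1.85 = 10481
D^4.87 = 1.3296e+08
p/m = 0.019465 bar/m
p_total = 0.019465 * 12.035 = 0.23426 bar

0.23426 bar


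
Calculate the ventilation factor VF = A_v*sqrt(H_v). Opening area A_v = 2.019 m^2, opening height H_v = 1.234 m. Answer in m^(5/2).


sqrt(H_v) = 1.1109
VF = 2.019 * 1.1109 = 2.2428 m^(5/2)

2.2428 m^(5/2)


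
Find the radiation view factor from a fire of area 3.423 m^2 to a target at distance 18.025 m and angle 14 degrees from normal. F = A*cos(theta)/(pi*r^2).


cos(14 deg) = 0.97030
pi*r^2 = 1020.7
F = 3.423 * 0.97030 / 1020.7 = 0.0032539

0.0032539


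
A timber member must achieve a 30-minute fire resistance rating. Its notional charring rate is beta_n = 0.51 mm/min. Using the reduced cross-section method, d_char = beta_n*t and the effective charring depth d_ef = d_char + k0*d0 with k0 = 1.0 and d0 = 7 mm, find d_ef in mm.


d_char = 0.51 * 30 = 15.3 mm
d_ef = 15.3 + 1.0*7 = 22.3 mm

22.3 mm


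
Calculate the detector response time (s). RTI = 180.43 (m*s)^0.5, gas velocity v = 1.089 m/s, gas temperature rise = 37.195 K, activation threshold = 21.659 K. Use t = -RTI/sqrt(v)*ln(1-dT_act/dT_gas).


dT_act/dT_gas = 0.58231
ln(1 - 0.58231) = -0.87301
t = -180.43 / sqrt(1.089) * -0.87301 = 150.94 s

150.94 s


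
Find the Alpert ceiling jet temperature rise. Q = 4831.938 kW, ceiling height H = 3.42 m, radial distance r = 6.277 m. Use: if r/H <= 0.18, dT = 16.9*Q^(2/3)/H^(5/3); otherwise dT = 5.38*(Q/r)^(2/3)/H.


r/H = 6.277 / 3.42 = 1.8354
r/H > 0.18, so dT = 5.38*(Q/r)^(2/3)/H
Q/r = 769.78
(Q/r)^(2/3) = 83.994
dT = 5.38 * 83.994 / 3.42 = 132.13 K

132.13 K


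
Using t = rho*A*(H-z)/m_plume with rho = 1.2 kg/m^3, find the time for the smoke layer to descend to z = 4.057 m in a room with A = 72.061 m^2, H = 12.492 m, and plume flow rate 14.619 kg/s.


H - z = 8.435 m
t = 1.2 * 72.061 * 8.435 / 14.619 = 49.894 s

49.894 s


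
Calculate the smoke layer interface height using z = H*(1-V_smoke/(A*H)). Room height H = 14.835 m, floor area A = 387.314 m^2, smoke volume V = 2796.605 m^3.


V/(A*H) = 0.48672
1 - 0.48672 = 0.51328
z = 14.835 * 0.51328 = 7.6145 m

7.6145 m


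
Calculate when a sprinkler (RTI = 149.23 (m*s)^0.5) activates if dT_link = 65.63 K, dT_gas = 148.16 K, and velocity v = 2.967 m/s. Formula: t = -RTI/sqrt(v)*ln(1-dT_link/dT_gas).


dT_link/dT_gas = 0.44297
ln(1 - 0.44297) = -0.58513
t = -149.23 / sqrt(2.967) * -0.58513 = 50.693 s

50.693 s


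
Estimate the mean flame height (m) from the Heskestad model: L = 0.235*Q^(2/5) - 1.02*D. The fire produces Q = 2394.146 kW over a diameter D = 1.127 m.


Q^(2/5) = 22.473
0.235 * Q^(2/5) = 5.2811
1.02 * D = 1.1495
L = 4.1316 m

4.1316 m


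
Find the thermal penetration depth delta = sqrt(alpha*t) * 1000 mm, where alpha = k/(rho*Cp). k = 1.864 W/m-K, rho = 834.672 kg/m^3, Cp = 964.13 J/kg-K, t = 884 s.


alpha = 1.864 / (834.672 * 964.13) = 2.3163e-06 m^2/s
alpha * t = 0.0020476
delta = sqrt(0.0020476) * 1000 = 45.250 mm

45.250 mm


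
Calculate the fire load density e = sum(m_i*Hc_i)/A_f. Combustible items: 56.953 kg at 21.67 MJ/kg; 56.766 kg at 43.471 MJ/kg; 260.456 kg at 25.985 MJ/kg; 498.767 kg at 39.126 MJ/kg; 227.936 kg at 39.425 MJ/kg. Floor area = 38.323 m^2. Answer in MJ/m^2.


Total energy = 56.953*21.67 + 56.766*43.471 + 260.456*25.985 + 498.767*39.126 + 227.936*39.425
= 1234.172 + 2467.675 + 6767.949 + 19514.76 + 8986.377
= 38970.93 MJ
e = 38970.93 / 38.323 = 1016.9 MJ/m^2

1016.9 MJ/m^2


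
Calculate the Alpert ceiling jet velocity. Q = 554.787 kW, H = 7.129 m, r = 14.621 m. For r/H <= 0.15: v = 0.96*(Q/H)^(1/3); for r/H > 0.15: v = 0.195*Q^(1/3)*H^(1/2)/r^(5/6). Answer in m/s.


r/H = 14.621 / 7.129 = 2.0509
r/H > 0.15, so v = 0.195*Q^(1/3)*H^(1/2)/r^(5/6)
Q^(1/3) = 8.2169
H^(1/2) = 2.6700
r^(5/6) = 9.3501
v = 0.195 * 8.2169 * 2.6700 / 9.3501 = 0.45756 m/s

0.45756 m/s


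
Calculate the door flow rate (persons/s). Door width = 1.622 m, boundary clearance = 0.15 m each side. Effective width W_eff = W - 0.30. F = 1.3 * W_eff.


W_eff = 1.622 - 0.30 = 1.322 m
F = 1.3 * 1.322 = 1.7186 persons/s

1.7186 persons/s


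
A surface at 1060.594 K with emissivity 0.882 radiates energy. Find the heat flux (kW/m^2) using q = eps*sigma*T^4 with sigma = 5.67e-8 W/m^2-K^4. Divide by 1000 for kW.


T^4 = 1.2653e+12
q = 0.882 * 5.67e-8 * 1.2653e+12 / 1000 = 63.277 kW/m^2

63.277 kW/m^2


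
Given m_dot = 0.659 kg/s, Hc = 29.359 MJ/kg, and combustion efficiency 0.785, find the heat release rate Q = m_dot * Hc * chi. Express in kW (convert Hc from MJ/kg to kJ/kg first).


Hc = 29.359 MJ/kg = 29.359 * 1000 kJ/kg = 29359 kJ/kg
Q = 0.659 kg/s * 29359 kJ/kg * 0.785 = 15188 kW

15188 kW


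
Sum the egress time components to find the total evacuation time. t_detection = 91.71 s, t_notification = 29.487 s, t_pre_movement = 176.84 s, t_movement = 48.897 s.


Total = 91.71 + 29.487 + 176.84 + 48.897 = 346.934 s

346.934 s


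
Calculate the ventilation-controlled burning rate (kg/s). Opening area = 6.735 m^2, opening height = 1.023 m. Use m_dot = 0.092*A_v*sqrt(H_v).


sqrt(H_v) = 1.0114
m_dot = 0.092 * 6.735 * 1.0114 = 0.62671 kg/s

0.62671 kg/s


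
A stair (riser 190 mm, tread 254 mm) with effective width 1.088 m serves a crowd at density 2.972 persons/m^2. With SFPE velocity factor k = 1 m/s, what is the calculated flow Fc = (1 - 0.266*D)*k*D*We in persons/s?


1 - 0.266*D = 1 - 0.266*2.972 = 0.20945
Fs = 0.20945 * 1 * 2.972 = 0.62248 persons/(s*m)
Fc = 0.62248 * 1.088 = 0.67726 persons/s

0.67726 persons/s


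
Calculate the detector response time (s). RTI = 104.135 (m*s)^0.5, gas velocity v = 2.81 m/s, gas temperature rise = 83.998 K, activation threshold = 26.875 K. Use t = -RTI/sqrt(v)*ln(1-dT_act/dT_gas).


dT_act/dT_gas = 0.31995
ln(1 - 0.31995) = -0.38559
t = -104.135 / sqrt(2.81) * -0.38559 = 23.953 s

23.953 s


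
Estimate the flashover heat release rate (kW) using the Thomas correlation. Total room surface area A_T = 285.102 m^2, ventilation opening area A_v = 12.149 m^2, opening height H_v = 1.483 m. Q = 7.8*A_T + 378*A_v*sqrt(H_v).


7.8*A_T = 2223.8
sqrt(H_v) = 1.2178
378*A_v*sqrt(H_v) = 5592.5
Q = 2223.8 + 5592.5 = 7816.3 kW

7816.3 kW


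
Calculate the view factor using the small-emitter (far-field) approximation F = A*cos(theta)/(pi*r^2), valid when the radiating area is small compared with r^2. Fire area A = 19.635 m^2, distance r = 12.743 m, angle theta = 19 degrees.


cos(19 deg) = 0.94552
pi*r^2 = 510.14
F = 19.635 * 0.94552 / 510.14 = 0.036392

0.036392


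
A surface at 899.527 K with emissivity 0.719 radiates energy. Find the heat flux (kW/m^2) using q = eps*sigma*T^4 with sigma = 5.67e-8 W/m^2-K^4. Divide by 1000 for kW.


T^4 = 6.5472e+11
q = 0.719 * 5.67e-8 * 6.5472e+11 / 1000 = 26.691 kW/m^2

26.691 kW/m^2


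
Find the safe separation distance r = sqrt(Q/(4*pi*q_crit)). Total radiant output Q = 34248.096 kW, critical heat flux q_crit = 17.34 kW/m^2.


4*pi*q_crit = 217.90
Q/(4*pi*q_crit) = 157.17
r = sqrt(157.17) = 12.537 m

12.537 m


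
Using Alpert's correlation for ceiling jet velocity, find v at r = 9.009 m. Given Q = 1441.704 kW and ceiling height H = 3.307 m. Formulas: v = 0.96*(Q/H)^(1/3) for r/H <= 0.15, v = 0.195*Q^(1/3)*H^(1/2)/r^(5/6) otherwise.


r/H = 9.009 / 3.307 = 2.7242
r/H > 0.15, so v = 0.195*Q^(1/3)*H^(1/2)/r^(5/6)
Q^(1/3) = 11.297
H^(1/2) = 1.8185
r^(5/6) = 6.2455
v = 0.195 * 11.297 * 1.8185 / 6.2455 = 0.64143 m/s

0.64143 m/s


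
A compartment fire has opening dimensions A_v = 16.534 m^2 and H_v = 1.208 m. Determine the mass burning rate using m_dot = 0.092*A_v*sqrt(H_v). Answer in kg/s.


sqrt(H_v) = 1.0991
m_dot = 0.092 * 16.534 * 1.0991 = 1.6719 kg/s

1.6719 kg/s


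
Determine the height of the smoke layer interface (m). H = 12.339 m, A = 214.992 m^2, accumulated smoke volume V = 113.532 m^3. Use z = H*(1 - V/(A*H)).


V/(A*H) = 0.042797
1 - 0.042797 = 0.95720
z = 12.339 * 0.95720 = 11.811 m

11.811 m


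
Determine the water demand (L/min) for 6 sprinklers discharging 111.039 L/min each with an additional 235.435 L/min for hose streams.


Sprinkler demand = 6 * 111.039 = 666.234 L/min
Total = 666.234 + 235.435 = 901.669 L/min

901.669 L/min


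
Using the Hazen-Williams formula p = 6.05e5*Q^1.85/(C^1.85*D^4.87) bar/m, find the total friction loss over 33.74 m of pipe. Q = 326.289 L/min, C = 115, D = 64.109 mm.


Q^1.85 = 44685
C^1.85 = 6490.7
D^4.87 = 6.3052e+08
p/m = 0.0066059 bar/m
p_total = 0.0066059 * 33.74 = 0.22288 bar

0.22288 bar


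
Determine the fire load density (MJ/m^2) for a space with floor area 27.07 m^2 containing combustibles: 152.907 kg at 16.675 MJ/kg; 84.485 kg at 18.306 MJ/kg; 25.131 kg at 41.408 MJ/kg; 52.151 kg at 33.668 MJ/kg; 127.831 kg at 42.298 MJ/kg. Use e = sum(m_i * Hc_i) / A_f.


Total energy = 152.907*16.675 + 84.485*18.306 + 25.131*41.408 + 52.151*33.668 + 127.831*42.298
= 2549.724 + 1546.582 + 1040.624 + 1755.820 + 5406.996
= 12299.75 MJ
e = 12299.75 / 27.07 = 454.37 MJ/m^2

454.37 MJ/m^2


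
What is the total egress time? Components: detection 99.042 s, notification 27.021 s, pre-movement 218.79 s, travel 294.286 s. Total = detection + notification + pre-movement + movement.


Total = 99.042 + 27.021 + 218.79 + 294.286 = 639.139 s

639.139 s


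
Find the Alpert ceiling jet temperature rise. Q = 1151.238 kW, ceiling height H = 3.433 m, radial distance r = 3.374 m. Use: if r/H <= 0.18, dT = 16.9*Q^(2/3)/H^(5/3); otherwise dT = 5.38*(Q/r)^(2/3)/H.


r/H = 3.374 / 3.433 = 0.98281
r/H > 0.18, so dT = 5.38*(Q/r)^(2/3)/H
Q/r = 341.21
(Q/r)^(2/3) = 48.829
dT = 5.38 * 48.829 / 3.433 = 76.522 K

76.522 K


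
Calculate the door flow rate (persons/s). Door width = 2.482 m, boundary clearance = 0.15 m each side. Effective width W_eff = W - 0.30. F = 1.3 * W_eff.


W_eff = 2.482 - 0.30 = 2.182 m
F = 1.3 * 2.182 = 2.8366 persons/s

2.8366 persons/s


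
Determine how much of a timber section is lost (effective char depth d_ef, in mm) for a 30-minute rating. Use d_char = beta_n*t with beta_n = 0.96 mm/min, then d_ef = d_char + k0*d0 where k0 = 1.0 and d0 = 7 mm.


d_char = 0.96 * 30 = 28.8 mm
d_ef = 28.8 + 1.0*7 = 35.8 mm

35.8 mm


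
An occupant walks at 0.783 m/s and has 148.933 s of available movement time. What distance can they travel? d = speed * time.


d = 0.783 * 148.933 = 116.61 m

116.61 m


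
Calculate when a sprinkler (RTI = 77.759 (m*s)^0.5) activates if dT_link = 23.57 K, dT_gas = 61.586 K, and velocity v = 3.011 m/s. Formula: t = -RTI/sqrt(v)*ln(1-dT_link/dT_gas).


dT_link/dT_gas = 0.38272
ln(1 - 0.38272) = -0.48243
t = -77.759 / sqrt(3.011) * -0.48243 = 21.619 s

21.619 s


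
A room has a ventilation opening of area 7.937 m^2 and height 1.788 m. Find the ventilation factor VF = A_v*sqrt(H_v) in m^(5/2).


sqrt(H_v) = 1.3372
VF = 7.937 * 1.3372 = 10.613 m^(5/2)

10.613 m^(5/2)


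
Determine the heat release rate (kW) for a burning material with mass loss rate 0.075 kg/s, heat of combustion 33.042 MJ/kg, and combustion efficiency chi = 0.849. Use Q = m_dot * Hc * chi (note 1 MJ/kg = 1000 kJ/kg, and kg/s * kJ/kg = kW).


Hc = 33.042 MJ/kg = 33.042 * 1000 kJ/kg = 33042 kJ/kg
Q = 0.075 kg/s * 33042 kJ/kg * 0.849 = 2103.9 kW

2103.9 kW


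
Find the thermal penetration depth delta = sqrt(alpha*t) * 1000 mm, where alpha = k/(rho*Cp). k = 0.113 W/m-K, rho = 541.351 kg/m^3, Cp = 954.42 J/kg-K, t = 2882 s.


alpha = 0.113 / (541.351 * 954.42) = 2.1871e-07 m^2/s
alpha * t = 0.00063031
delta = sqrt(0.00063031) * 1000 = 25.106 mm

25.106 mm


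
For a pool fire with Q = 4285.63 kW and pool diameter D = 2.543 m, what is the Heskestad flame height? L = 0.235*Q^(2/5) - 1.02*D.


Q^(2/5) = 28.367
0.235 * Q^(2/5) = 6.6661
1.02 * D = 2.5939
L = 4.0723 m

4.0723 m


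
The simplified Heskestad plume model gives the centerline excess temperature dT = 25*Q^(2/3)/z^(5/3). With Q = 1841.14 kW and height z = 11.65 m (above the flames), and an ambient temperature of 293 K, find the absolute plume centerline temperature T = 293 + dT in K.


Q^(2/3) = 150.22
z^(5/3) = 59.870
dT = 25 * 150.22 / 59.870 = 62.727 K
T = 293 + 62.727 = 355.73 K

355.73 K


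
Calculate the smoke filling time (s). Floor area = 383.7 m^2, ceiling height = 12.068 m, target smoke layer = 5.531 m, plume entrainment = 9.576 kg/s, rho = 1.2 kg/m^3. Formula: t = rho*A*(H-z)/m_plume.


H - z = 6.537 m
t = 1.2 * 383.7 * 6.537 / 9.576 = 314.32 s

314.32 s


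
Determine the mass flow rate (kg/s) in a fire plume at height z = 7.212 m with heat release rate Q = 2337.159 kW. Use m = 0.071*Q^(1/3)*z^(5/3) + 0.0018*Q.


Q^(1/3) = 13.271
z^(5/3) = 26.921
First term = 0.071 * 13.271 * 26.921 = 25.366
Second term = 0.0018 * 2337.159 = 4.2069
m = 29.573 kg/s

29.573 kg/s


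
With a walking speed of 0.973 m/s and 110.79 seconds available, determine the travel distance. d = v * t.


d = 0.973 * 110.79 = 107.80 m

107.80 m


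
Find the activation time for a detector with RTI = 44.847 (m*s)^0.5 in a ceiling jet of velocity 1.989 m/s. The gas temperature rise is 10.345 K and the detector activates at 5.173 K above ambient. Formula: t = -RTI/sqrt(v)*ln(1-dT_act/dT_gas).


dT_act/dT_gas = 0.50005
ln(1 - 0.50005) = -0.69324
t = -44.847 / sqrt(1.989) * -0.69324 = 22.045 s

22.045 s


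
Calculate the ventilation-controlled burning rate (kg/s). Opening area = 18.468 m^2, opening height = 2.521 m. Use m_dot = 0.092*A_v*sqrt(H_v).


sqrt(H_v) = 1.5878
m_dot = 0.092 * 18.468 * 1.5878 = 2.6977 kg/s

2.6977 kg/s


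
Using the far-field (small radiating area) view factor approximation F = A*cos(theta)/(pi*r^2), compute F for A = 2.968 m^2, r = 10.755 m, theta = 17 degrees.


cos(17 deg) = 0.95630
pi*r^2 = 363.39
F = 2.968 * 0.95630 / 363.39 = 0.0078107

0.0078107


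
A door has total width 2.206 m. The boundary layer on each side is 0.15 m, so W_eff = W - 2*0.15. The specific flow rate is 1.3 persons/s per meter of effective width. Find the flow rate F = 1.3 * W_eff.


W_eff = 2.206 - 0.30 = 1.906 m
F = 1.3 * 1.906 = 2.4778 persons/s

2.4778 persons/s


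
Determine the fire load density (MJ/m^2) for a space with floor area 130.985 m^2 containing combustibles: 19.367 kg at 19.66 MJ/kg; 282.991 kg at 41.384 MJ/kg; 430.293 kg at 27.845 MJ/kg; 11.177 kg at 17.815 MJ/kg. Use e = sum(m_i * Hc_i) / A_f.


Total energy = 19.367*19.66 + 282.991*41.384 + 430.293*27.845 + 11.177*17.815
= 380.7552 + 11711.30 + 11981.51 + 199.1183
= 24272.68 MJ
e = 24272.68 / 130.985 = 185.31 MJ/m^2

185.31 MJ/m^2


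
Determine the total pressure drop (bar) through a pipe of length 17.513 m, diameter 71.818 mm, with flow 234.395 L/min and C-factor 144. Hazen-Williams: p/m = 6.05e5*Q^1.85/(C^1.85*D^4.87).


Q^1.85 = 24233
C^1.85 = 9839.4
D^4.87 = 1.0961e+09
p/m = 0.0013594 bar/m
p_total = 0.0013594 * 17.513 = 0.023806 bar

0.023806 bar


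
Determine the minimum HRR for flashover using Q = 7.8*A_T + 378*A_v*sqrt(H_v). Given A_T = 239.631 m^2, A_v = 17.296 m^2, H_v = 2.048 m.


7.8*A_T = 1869.1
sqrt(H_v) = 1.4311
378*A_v*sqrt(H_v) = 9356.3
Q = 1869.1 + 9356.3 = 11225 kW

11225 kW


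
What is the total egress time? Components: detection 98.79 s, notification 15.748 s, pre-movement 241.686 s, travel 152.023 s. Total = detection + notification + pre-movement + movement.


Total = 98.79 + 15.748 + 241.686 + 152.023 = 508.247 s

508.247 s


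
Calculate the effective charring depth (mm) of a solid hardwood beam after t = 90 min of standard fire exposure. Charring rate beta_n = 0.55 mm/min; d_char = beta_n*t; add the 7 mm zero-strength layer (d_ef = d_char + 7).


d_char = 0.55 * 90 = 49.5 mm
d_ef = 49.5 + 1.0*7 = 56.5 mm

56.5 mm


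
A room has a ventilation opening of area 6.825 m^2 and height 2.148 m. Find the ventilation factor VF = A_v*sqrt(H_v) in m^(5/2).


sqrt(H_v) = 1.4656
VF = 6.825 * 1.4656 = 10.003 m^(5/2)

10.003 m^(5/2)


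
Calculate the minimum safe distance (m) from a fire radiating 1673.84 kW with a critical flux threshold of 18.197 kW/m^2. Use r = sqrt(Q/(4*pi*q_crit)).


4*pi*q_crit = 228.67
Q/(4*pi*q_crit) = 7.3199
r = sqrt(7.3199) = 2.7055 m

2.7055 m


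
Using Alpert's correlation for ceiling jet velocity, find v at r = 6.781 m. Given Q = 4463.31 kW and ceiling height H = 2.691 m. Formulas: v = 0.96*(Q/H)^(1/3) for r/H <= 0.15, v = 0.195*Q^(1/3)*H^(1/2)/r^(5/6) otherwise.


r/H = 6.781 / 2.691 = 2.5199
r/H > 0.15, so v = 0.195*Q^(1/3)*H^(1/2)/r^(5/6)
Q^(1/3) = 16.465
H^(1/2) = 1.6404
r^(5/6) = 4.9288
v = 0.195 * 16.465 * 1.6404 / 4.9288 = 1.0686 m/s

1.0686 m/s


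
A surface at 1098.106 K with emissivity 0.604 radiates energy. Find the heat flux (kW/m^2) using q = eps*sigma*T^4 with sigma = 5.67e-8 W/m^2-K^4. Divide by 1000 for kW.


T^4 = 1.4540e+12
q = 0.604 * 5.67e-8 * 1.4540e+12 / 1000 = 49.796 kW/m^2

49.796 kW/m^2


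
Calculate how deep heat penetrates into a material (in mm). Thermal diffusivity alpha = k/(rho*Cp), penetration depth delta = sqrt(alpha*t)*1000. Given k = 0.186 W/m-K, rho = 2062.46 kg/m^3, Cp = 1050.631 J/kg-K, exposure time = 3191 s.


alpha = 0.186 / (2062.46 * 1050.631) = 8.5838e-08 m^2/s
alpha * t = 0.00027391
delta = sqrt(0.00027391) * 1000 = 16.550 mm

16.550 mm


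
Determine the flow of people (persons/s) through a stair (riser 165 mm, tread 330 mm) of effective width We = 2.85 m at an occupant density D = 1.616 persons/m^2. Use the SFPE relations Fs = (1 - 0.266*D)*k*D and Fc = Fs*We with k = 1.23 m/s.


1 - 0.266*D = 1 - 0.266*1.616 = 0.57014
Fs = 0.57014 * 1.23 * 1.616 = 1.1333 persons/(s*m)
Fc = 1.1333 * 2.85 = 3.2298 persons/s

3.2298 persons/s


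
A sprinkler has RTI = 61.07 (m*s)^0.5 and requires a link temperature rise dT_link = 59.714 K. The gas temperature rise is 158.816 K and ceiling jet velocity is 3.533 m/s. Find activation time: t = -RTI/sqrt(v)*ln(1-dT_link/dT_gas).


dT_link/dT_gas = 0.37599
ln(1 - 0.37599) = -0.47160
t = -61.07 / sqrt(3.533) * -0.47160 = 15.322 s

15.322 s


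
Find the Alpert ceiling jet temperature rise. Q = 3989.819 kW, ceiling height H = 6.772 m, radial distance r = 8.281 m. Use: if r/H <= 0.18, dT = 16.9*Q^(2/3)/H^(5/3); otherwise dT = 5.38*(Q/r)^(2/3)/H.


r/H = 8.281 / 6.772 = 1.2228
r/H > 0.18, so dT = 5.38*(Q/r)^(2/3)/H
Q/r = 481.80
(Q/r)^(2/3) = 61.458
dT = 5.38 * 61.458 / 6.772 = 48.825 K

48.825 K


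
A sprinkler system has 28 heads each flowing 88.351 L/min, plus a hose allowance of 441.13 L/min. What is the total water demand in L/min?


Sprinkler demand = 28 * 88.351 = 2473.828 L/min
Total = 2473.828 + 441.13 = 2914.958 L/min

2914.958 L/min


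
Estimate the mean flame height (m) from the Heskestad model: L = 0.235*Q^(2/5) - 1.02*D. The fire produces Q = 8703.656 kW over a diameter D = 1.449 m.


Q^(2/5) = 37.660
0.235 * Q^(2/5) = 8.8501
1.02 * D = 1.4780
L = 7.3721 m

7.3721 m


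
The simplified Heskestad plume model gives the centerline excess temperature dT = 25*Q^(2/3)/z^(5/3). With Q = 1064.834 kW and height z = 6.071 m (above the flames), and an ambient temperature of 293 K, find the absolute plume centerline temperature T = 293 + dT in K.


Q^(2/3) = 104.28
z^(5/3) = 20.204
dT = 25 * 104.28 / 20.204 = 129.03 K
T = 293 + 129.03 = 422.03 K

422.03 K


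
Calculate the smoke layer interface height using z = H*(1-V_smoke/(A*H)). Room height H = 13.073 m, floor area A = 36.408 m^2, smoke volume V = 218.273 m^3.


V/(A*H) = 0.45859
1 - 0.45859 = 0.54141
z = 13.073 * 0.54141 = 7.0778 m

7.0778 m


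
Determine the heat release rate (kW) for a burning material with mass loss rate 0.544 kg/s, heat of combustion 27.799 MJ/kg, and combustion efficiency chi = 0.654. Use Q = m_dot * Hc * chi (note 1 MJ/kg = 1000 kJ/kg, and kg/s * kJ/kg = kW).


Hc = 27.799 MJ/kg = 27.799 * 1000 kJ/kg = 27799 kJ/kg
Q = 0.544 kg/s * 27799 kJ/kg * 0.654 = 9890.2 kW

9890.2 kW


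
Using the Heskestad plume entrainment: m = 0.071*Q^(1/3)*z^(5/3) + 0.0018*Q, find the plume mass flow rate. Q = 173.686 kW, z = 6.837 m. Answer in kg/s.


Q^(1/3) = 5.5794
z^(5/3) = 24.629
First term = 0.071 * 5.5794 * 24.629 = 9.7564
Second term = 0.0018 * 173.686 = 0.31263
m = 10.069 kg/s

10.069 kg/s


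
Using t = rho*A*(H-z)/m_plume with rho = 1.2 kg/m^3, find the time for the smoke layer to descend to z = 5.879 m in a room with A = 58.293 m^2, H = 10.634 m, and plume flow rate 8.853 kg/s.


H - z = 4.755 m
t = 1.2 * 58.293 * 4.755 / 8.853 = 37.571 s

37.571 s


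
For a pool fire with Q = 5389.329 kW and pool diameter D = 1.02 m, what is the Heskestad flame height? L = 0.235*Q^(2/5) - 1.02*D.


Q^(2/5) = 31.090
0.235 * Q^(2/5) = 7.3060
1.02 * D = 1.0404
L = 6.2656 m

6.2656 m


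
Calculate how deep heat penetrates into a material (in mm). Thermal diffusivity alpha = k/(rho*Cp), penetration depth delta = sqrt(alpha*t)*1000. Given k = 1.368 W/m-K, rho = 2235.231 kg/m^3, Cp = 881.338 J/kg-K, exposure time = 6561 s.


alpha = 1.368 / (2235.231 * 881.338) = 6.9442e-07 m^2/s
alpha * t = 0.0045561
delta = sqrt(0.0045561) * 1000 = 67.499 mm

67.499 mm


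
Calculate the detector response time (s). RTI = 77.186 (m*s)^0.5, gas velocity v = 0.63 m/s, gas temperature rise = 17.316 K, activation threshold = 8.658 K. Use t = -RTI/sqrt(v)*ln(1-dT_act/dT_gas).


dT_act/dT_gas = 0.5
ln(1 - 0.5) = -0.69315
t = -77.186 / sqrt(0.63) * -0.69315 = 67.405 s

67.405 s


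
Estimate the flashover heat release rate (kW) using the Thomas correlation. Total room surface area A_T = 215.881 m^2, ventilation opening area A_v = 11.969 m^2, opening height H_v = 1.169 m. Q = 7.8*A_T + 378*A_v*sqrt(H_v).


7.8*A_T = 1683.9
sqrt(H_v) = 1.0812
378*A_v*sqrt(H_v) = 4891.7
Q = 1683.9 + 4891.7 = 6575.5 kW

6575.5 kW


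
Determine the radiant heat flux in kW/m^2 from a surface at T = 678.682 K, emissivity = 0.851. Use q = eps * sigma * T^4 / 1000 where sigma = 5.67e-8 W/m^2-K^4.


T^4 = 2.1216e+11
q = 0.851 * 5.67e-8 * 2.1216e+11 / 1000 = 10.237 kW/m^2

10.237 kW/m^2


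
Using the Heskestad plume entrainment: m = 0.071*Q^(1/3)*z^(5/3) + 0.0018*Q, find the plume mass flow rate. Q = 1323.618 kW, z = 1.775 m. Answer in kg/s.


Q^(1/3) = 10.980
z^(5/3) = 2.6021
First term = 0.071 * 10.980 * 2.6021 = 2.0285
Second term = 0.0018 * 1323.618 = 2.3825
m = 4.4110 kg/s

4.4110 kg/s


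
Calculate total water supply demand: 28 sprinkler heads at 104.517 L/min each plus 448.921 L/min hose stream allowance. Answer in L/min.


Sprinkler demand = 28 * 104.517 = 2926.476 L/min
Total = 2926.476 + 448.921 = 3375.397 L/min

3375.397 L/min


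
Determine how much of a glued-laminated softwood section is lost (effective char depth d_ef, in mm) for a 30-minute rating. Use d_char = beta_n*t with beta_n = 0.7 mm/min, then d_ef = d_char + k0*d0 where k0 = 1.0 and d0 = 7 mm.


d_char = 0.7 * 30 = 21 mm
d_ef = 21 + 1.0*7 = 28 mm

28 mm


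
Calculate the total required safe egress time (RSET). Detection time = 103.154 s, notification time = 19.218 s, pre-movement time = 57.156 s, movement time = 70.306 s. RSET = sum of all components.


Total = 103.154 + 19.218 + 57.156 + 70.306 = 249.834 s

249.834 s


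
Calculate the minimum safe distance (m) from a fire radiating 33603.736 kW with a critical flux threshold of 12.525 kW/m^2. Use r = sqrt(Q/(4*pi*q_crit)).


4*pi*q_crit = 157.39
Q/(4*pi*q_crit) = 213.50
r = sqrt(213.50) = 14.612 m

14.612 m


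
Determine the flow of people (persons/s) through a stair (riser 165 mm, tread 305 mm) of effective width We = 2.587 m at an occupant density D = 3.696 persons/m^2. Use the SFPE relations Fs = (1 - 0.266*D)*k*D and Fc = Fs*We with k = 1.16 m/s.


1 - 0.266*D = 1 - 0.266*3.696 = 0.016864
Fs = 0.016864 * 1.16 * 3.696 = 0.072302 persons/(s*m)
Fc = 0.072302 * 2.587 = 0.18705 persons/s

0.18705 persons/s


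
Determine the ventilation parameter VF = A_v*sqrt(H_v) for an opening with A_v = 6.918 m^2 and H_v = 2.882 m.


sqrt(H_v) = 1.6976
VF = 6.918 * 1.6976 = 11.744 m^(5/2)

11.744 m^(5/2)


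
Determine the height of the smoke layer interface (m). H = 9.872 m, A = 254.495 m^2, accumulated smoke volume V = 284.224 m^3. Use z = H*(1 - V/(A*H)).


V/(A*H) = 0.11313
1 - 0.11313 = 0.88687
z = 9.872 * 0.88687 = 8.7552 m

8.7552 m


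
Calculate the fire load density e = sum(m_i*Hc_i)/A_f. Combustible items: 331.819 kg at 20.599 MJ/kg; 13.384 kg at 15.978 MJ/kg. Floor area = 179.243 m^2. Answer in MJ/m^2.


Total energy = 331.819*20.599 + 13.384*15.978
= 6835.140 + 213.8496
= 7048.989 MJ
e = 7048.989 / 179.243 = 39.326 MJ/m^2

39.326 MJ/m^2


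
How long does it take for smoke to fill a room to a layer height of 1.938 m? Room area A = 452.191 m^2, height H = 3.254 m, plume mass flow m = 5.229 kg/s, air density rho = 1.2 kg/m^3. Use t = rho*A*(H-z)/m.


H - z = 1.316 m
t = 1.2 * 452.191 * 1.316 / 5.229 = 136.57 s

136.57 s


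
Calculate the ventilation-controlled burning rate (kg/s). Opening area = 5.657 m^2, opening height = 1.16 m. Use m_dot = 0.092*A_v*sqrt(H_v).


sqrt(H_v) = 1.0770
m_dot = 0.092 * 5.657 * 1.0770 = 0.56054 kg/s

0.56054 kg/s


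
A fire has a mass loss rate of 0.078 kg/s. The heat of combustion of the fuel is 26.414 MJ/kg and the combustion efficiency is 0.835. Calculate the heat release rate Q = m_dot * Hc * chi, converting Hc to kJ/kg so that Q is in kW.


Hc = 26.414 MJ/kg = 26.414 * 1000 kJ/kg = 26414 kJ/kg
Q = 0.078 kg/s * 26414 kJ/kg * 0.835 = 1720.3 kW

1720.3 kW


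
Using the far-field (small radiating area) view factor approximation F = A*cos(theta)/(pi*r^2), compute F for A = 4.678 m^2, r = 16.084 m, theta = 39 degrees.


cos(39 deg) = 0.77715
pi*r^2 = 812.71
F = 4.678 * 0.77715 / 812.71 = 0.0044733

0.0044733


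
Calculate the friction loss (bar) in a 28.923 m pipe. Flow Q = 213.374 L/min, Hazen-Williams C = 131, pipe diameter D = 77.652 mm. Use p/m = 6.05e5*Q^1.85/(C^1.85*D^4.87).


Q^1.85 = 20366
C^1.85 = 8259.5
D^4.87 = 1.6034e+09
p/m = 0.00093040 bar/m
p_total = 0.00093040 * 28.923 = 0.026910 bar

0.026910 bar


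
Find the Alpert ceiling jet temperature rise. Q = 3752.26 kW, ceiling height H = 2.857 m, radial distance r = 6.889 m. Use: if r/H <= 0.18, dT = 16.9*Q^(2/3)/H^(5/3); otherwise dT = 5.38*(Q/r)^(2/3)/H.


r/H = 6.889 / 2.857 = 2.4113
r/H > 0.18, so dT = 5.38*(Q/r)^(2/3)/H
Q/r = 544.67
(Q/r)^(2/3) = 66.695
dT = 5.38 * 66.695 / 2.857 = 125.59 K

125.59 K


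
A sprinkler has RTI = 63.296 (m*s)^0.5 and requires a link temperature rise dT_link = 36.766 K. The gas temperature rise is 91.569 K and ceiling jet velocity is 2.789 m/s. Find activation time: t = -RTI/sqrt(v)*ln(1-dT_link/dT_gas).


dT_link/dT_gas = 0.40151
ln(1 - 0.40151) = -0.51335
t = -63.296 / sqrt(2.789) * -0.51335 = 19.456 s

19.456 s


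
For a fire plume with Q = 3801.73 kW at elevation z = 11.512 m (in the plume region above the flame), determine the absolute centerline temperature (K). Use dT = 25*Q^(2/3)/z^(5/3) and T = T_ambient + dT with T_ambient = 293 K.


Q^(2/3) = 243.59
z^(5/3) = 58.693
dT = 25 * 243.59 / 58.693 = 103.76 K
T = 293 + 103.76 = 396.76 K

396.76 K


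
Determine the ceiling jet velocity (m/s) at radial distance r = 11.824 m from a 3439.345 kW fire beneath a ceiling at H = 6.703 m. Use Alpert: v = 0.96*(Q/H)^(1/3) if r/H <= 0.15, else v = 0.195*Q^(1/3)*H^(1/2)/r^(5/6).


r/H = 11.824 / 6.703 = 1.7640
r/H > 0.15, so v = 0.195*Q^(1/3)*H^(1/2)/r^(5/6)
Q^(1/3) = 15.095
H^(1/2) = 2.5890
r^(5/6) = 7.8338
v = 0.195 * 15.095 * 2.5890 / 7.8338 = 0.97280 m/s

0.97280 m/s


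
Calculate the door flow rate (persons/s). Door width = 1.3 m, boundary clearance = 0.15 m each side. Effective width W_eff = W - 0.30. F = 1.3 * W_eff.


W_eff = 1.3 - 0.30 = 1 m
F = 1.3 * 1 = 1.3 persons/s

1.3 persons/s


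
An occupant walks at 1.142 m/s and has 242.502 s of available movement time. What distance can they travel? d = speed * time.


d = 1.142 * 242.502 = 276.94 m

276.94 m


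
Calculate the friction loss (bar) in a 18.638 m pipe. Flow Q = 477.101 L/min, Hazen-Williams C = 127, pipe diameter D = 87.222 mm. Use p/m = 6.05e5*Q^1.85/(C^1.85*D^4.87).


Q^1.85 = 90246
C^1.85 = 7799.0
D^4.87 = 2.8239e+09
p/m = 0.0024791 bar/m
p_total = 0.0024791 * 18.638 = 0.046206 bar

0.046206 bar


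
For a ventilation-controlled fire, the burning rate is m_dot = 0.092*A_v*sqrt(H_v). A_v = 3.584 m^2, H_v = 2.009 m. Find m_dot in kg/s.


sqrt(H_v) = 1.4174
m_dot = 0.092 * 3.584 * 1.4174 = 0.46735 kg/s

0.46735 kg/s


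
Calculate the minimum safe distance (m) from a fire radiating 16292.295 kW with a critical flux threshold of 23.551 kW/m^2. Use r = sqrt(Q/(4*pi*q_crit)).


4*pi*q_crit = 295.95
Q/(4*pi*q_crit) = 55.051
r = sqrt(55.051) = 7.4196 m

7.4196 m


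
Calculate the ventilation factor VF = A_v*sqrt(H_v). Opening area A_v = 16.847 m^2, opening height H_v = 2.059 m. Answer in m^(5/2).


sqrt(H_v) = 1.4349
VF = 16.847 * 1.4349 = 24.174 m^(5/2)

24.174 m^(5/2)


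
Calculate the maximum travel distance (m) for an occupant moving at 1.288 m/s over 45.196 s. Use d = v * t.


d = 1.288 * 45.196 = 58.212 m

58.212 m


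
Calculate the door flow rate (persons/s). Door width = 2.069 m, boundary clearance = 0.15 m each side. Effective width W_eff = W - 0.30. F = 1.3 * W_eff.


W_eff = 2.069 - 0.30 = 1.769 m
F = 1.3 * 1.769 = 2.2997 persons/s

2.2997 persons/s


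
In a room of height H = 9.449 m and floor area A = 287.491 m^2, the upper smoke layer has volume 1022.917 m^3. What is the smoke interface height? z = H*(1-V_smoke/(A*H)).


V/(A*H) = 0.37656
1 - 0.37656 = 0.62344
z = 9.449 * 0.62344 = 5.8909 m

5.8909 m


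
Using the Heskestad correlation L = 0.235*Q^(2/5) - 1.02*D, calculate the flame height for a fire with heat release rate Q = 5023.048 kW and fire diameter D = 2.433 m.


Q^(2/5) = 30.226
0.235 * Q^(2/5) = 7.1032
1.02 * D = 2.4817
L = 4.6216 m

4.6216 m


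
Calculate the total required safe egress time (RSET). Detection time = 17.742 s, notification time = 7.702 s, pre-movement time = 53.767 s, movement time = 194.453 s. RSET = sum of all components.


Total = 17.742 + 7.702 + 53.767 + 194.453 = 273.664 s

273.664 s


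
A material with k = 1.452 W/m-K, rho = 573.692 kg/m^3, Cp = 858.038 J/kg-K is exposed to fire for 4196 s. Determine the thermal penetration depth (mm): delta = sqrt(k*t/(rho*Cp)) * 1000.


alpha = 1.452 / (573.692 * 858.038) = 2.9497e-06 m^2/s
alpha * t = 0.012377
delta = sqrt(0.012377) * 1000 = 111.25 mm

111.25 mm


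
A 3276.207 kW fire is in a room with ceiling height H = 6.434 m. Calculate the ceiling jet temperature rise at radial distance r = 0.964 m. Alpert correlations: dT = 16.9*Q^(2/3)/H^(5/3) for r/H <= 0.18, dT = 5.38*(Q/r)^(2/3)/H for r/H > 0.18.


r/H = 0.964 / 6.434 = 0.14983
r/H <= 0.18, so dT = 16.9*Q^(2/3)/H^(5/3)
Q^(2/3) = 220.59
H^(5/3) = 22.257
dT = 16.9 * 220.59 / 22.257 = 167.49 K

167.49 K


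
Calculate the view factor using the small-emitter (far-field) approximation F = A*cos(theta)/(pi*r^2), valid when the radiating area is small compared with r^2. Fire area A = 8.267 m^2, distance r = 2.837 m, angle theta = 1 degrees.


cos(1 deg) = 0.99985
pi*r^2 = 25.285
F = 8.267 * 0.99985 / 25.285 = 0.32690

0.32690


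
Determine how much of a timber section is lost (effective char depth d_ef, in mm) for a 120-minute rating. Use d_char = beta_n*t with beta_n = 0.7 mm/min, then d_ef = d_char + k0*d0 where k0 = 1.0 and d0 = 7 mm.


d_char = 0.7 * 120 = 84 mm
d_ef = 84 + 1.0*7 = 91 mm

91 mm


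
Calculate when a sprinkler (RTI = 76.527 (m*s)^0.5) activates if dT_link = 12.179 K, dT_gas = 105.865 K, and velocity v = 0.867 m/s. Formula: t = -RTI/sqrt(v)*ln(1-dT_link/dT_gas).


dT_link/dT_gas = 0.11504
ln(1 - 0.11504) = -0.12222
t = -76.527 / sqrt(0.867) * -0.12222 = 10.045 s

10.045 s


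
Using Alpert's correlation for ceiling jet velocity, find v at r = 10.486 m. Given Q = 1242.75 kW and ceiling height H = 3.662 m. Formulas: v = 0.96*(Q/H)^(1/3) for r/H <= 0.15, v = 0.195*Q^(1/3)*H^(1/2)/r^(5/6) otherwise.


r/H = 10.486 / 3.662 = 2.8635
r/H > 0.15, so v = 0.195*Q^(1/3)*H^(1/2)/r^(5/6)
Q^(1/3) = 10.751
H^(1/2) = 1.9136
r^(5/6) = 7.0877
v = 0.195 * 10.751 * 1.9136 / 7.0877 = 0.56604 m/s

0.56604 m/s


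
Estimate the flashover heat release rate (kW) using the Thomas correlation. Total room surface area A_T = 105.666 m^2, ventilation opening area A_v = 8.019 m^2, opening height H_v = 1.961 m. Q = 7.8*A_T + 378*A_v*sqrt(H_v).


7.8*A_T = 824.19
sqrt(H_v) = 1.4004
378*A_v*sqrt(H_v) = 4244.7
Q = 824.19 + 4244.7 = 5068.9 kW

5068.9 kW


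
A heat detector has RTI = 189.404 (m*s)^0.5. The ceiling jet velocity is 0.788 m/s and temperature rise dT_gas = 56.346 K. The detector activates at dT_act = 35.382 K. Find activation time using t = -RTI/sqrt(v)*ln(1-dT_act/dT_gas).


dT_act/dT_gas = 0.62794
ln(1 - 0.62794) = -0.98870
t = -189.404 / sqrt(0.788) * -0.98870 = 210.96 s

210.96 s


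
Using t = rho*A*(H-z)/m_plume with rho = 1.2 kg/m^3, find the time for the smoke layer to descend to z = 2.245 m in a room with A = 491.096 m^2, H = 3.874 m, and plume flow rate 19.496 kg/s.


H - z = 1.629 m
t = 1.2 * 491.096 * 1.629 / 19.496 = 49.241 s

49.241 s


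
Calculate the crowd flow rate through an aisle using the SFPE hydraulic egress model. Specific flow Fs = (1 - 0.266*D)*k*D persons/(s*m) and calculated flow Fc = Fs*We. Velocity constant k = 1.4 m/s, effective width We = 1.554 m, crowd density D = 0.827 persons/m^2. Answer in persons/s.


1 - 0.266*D = 1 - 0.266*0.827 = 0.78002
Fs = 0.78002 * 1.4 * 0.827 = 0.90310 persons/(s*m)
Fc = 0.90310 * 1.554 = 1.4034 persons/s

1.4034 persons/s


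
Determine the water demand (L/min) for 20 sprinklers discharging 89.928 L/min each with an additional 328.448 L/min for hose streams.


Sprinkler demand = 20 * 89.928 = 1798.56 L/min
Total = 1798.56 + 328.448 = 2127.008 L/min

2127.008 L/min


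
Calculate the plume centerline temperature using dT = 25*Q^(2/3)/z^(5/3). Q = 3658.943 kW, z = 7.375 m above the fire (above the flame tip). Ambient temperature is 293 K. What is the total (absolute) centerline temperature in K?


Q^(2/3) = 237.45
z^(5/3) = 27.943
dT = 25 * 237.45 / 27.943 = 212.44 K
T = 293 + 212.44 = 505.44 K

505.44 K


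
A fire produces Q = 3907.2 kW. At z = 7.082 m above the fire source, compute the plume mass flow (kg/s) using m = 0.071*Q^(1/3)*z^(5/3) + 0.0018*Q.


Q^(1/3) = 15.750
z^(5/3) = 26.117
First term = 0.071 * 15.750 * 26.117 = 29.206
Second term = 0.0018 * 3907.2 = 7.0330
m = 36.239 kg/s

36.239 kg/s
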